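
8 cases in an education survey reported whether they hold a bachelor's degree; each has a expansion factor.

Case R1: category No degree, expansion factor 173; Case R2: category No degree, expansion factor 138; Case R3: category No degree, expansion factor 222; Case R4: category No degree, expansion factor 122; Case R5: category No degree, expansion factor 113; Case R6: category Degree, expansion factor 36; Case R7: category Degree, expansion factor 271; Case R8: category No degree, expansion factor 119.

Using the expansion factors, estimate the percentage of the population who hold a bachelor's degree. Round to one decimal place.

Sum of weights for 'Degree' = 36 + 271 = 307
Total weight = 173 + 138 + 222 + 122 + 113 + 36 + 271 + 119 = 1194
Weighted proportion = 307 / 1194 = 0.25711893 → 25.711893%

25.7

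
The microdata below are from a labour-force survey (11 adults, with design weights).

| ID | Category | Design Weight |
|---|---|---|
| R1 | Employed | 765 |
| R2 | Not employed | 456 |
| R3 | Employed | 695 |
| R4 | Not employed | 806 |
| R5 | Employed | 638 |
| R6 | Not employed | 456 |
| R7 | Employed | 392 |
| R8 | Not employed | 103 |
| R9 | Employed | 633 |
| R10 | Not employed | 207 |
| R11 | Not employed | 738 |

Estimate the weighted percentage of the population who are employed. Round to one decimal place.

Sum of weights for 'Employed' = 765 + 695 + 638 + 392 + 633 = 3123
Total weight = 765 + 456 + 695 + 806 + 638 + 456 + 392 + 103 + 633 + 207 + 738 = 5889
Weighted proportion = 3123 / 5889 = 0.53031075 → 53.031075%

53.0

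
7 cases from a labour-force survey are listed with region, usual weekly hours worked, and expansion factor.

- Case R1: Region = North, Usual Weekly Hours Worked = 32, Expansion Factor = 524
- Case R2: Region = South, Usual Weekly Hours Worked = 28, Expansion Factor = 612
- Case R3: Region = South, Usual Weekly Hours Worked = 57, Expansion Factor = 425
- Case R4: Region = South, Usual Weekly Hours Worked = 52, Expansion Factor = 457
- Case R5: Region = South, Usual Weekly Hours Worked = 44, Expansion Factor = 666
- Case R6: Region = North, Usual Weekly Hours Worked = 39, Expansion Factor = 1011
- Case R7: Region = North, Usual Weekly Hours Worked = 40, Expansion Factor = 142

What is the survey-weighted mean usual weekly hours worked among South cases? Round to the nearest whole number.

South rows: R2, R3, R4, R5
Weighted sum = 28×612 + 57×425 + 52×457 + 44×666
  = 17136 + 24225 + 23764 + 29304 = 94429
Sum of weights = 612 + 425 + 457 + 666 = 2160
Weighted mean = 94429 / 2160 = 43.71713

44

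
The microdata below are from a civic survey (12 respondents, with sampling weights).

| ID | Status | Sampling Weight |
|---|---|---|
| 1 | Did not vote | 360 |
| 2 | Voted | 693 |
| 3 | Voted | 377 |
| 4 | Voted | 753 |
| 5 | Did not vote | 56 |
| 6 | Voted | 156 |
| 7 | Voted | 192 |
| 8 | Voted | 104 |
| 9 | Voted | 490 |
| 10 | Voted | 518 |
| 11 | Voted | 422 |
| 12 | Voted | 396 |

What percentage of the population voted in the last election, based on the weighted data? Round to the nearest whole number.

Sum of weights for 'Voted' = 693 + 377 + 753 + 156 + 192 + 104 + 490 + 518 + 422 + 396 = 4101
Total weight = 360 + 693 + 377 + 753 + 56 + 156 + 192 + 104 + 490 + 518 + 422 + 396 = 4517
Weighted proportion = 4101 / 4517 = 0.90790348 → 90.790348%

91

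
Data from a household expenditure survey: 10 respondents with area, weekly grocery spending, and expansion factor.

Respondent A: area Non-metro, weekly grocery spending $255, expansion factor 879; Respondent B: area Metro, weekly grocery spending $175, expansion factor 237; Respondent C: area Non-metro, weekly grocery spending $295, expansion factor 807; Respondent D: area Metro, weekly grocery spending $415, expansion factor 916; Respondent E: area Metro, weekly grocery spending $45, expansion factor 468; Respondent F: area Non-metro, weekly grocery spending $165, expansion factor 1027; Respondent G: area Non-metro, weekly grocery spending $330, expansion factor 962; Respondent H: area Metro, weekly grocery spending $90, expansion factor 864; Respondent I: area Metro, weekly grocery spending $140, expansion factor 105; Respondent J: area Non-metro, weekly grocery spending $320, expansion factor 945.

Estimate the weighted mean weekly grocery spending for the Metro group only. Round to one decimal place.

Metro rows: B, D, E, H, I
Weighted sum = 175×237 + 415×916 + 45×468 + 90×864 + 140×105
  = 41475 + 380140 + 21060 + 77760 + 14700 = 535135
Sum of weights = 237 + 916 + 468 + 864 + 105 = 2590
Weighted mean = 535135 / 2590 = 206.61583

206.6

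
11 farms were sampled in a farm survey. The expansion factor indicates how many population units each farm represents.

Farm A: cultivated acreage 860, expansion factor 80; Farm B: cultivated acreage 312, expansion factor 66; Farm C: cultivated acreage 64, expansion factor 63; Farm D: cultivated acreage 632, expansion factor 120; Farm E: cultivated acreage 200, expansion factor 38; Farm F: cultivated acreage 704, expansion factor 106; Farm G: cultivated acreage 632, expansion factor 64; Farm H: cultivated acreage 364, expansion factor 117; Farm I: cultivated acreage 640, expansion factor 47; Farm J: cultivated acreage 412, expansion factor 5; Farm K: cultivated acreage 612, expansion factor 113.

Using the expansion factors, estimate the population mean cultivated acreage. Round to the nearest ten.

530

Weighted sum = 435820
Sum of weights = 819
Weighted mean = 435820 / 819 = 532.13675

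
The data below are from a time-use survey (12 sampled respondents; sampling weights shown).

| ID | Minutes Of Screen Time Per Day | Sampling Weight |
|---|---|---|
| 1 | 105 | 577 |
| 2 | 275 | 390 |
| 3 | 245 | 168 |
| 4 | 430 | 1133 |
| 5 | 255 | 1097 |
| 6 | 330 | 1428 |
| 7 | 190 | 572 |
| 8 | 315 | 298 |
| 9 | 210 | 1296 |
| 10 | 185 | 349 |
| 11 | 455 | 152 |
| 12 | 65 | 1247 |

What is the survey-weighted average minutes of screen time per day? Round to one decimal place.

Weighted sum = 105×577 + 275×390 + 245×168 + 430×1133 + 255×1097 + 330×1428 + 190×572 + 315×298 + 210×1296 + 185×349 + 455×152 + 65×1247
  = 60585 + 107250 + 41160 + 487190 + 279735 + 471240 + 108680 + 93870 + 272160 + 64565 + 69160 + 81055 = 2136650
Sum of weights = 577 + 390 + 168 + 1133 + 1097 + 1428 + 572 + 298 + 1296 + 349 + 152 + 1247 = 8707
Weighted mean = 2136650 / 8707 = 245.39451

245.4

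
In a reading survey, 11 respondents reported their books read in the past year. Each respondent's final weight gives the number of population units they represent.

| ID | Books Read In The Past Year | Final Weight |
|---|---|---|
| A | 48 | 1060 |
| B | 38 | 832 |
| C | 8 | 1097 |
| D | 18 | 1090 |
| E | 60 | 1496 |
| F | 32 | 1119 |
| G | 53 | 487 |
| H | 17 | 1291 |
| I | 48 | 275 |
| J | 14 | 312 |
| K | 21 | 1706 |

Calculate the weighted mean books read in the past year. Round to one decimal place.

Weighted sum = 48×1060 + 38×832 + 8×1097 + 18×1090 + 60×1496 + 32×1119 + 53×487 + 17×1291 + 48×275 + 14×312 + 21×1706
  = 50880 + 31616 + 8776 + 19620 + 89760 + 35808 + 25811 + 21947 + 13200 + 4368 + 35826 = 337612
Sum of weights = 1060 + 832 + 1097 + 1090 + 1496 + 1119 + 487 + 1291 + 275 + 312 + 1706 = 10765
Weighted mean = 337612 / 10765 = 31.362007

31.4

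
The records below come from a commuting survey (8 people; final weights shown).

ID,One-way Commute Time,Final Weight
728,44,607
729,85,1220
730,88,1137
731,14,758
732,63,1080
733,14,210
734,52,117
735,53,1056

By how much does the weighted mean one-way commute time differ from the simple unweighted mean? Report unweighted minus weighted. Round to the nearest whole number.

Unweighted sum = 44 + 85 + 88 + 14 + 63 + 14 + 52 + 53 = 413
Unweighted mean = 413 / 8 = 51.625
Weighted sum = 44×607 + 85×1220 + 88×1137 + 14×758 + 63×1080 + 14×210 + 52×117 + 53×1056
  = 26708 + 103700 + 100056 + 10612 + 68040 + 2940 + 6084 + 55968 = 374108
Sum of weights = 607 + 1220 + 1137 + 758 + 1080 + 210 + 117 + 1056 = 6185
Weighted mean = 374108 / 6185 = 60.486338
Difference (unweighted minus weighted) = -8.8613379

-9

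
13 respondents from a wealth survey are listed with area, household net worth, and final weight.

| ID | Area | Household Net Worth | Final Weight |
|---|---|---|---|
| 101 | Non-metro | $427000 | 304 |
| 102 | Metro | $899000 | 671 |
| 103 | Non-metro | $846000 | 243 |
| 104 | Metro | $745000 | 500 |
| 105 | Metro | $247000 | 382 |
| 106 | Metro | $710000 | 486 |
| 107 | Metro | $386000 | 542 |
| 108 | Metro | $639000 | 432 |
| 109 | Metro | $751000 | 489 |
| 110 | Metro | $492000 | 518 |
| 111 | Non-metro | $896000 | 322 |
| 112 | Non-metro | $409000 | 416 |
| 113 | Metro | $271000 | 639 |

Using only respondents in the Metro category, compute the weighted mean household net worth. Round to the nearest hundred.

Metro rows: 102, 104, 105, 106, 107, 108, 109, 110, 113
Weighted sum = 899000×671 + 745000×500 + 247000×382 + 710000×486 + 386000×542 + 639000×432 + 751000×489 + 492000×518 + 271000×639
  = 2695667000
Sum of weights = 671 + 500 + 382 + 486 + 542 + 432 + 489 + 518 + 639 = 4659
Weighted mean = 2695667000 / 4659 = 578593.47

578600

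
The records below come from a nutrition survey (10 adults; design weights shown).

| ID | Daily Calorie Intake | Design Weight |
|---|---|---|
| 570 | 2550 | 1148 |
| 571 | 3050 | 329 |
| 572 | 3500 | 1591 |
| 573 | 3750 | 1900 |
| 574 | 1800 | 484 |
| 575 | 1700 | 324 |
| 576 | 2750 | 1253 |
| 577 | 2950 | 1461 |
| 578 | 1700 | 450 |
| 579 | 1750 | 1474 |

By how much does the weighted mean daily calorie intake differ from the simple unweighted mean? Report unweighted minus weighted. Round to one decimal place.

-248.8

Unweighted sum = 2550 + 3050 + 3500 + 3750 + 1800 + 1700 + 2750 + 2950 + 1700 + 1750 = 25500
Unweighted mean = 25500 / 10 = 2550
Weighted sum = 2550×1148 + 3050×329 + 3500×1591 + 3750×1900 + 1800×484 + 1700×324 + 2750×1253 + 2950×1461 + 1700×450 + 1750×1474
  = 29146550
Sum of weights = 10414
Weighted mean = 29146550 / 10414 = 2798.7853
Difference (unweighted minus weighted) = -248.78529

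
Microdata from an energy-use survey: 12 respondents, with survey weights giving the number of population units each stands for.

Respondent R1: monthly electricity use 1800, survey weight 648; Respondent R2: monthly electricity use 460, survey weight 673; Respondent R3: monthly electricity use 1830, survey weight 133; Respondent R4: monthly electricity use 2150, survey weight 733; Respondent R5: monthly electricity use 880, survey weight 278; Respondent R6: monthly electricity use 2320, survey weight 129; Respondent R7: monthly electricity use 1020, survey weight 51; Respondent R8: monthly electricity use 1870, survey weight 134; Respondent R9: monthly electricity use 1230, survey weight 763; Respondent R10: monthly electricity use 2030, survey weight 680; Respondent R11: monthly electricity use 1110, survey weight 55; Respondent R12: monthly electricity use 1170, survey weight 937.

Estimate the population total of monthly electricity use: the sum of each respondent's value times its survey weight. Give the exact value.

Weighted total = 1800×648 + 460×673 + 1830×133 + 2150×733 + 880×278 + 2320×129 + 1020×51 + 1870×134 + 1230×763 + 2030×680 + 1110×55 + 1170×937
  = 1166400 + 309580 + 243390 + 1575950 + 244640 + 299280 + 52020 + 250580 + 938490 + 1380400 + 61050 + 1096290 = 7618070

7618070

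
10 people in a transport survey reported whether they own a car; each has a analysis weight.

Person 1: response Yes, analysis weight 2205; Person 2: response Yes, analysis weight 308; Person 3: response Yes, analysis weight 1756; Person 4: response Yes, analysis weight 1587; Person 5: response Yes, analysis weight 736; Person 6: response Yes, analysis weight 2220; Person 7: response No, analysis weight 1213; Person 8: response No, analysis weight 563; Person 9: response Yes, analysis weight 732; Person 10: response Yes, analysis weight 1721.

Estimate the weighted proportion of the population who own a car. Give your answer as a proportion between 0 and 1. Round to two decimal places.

Sum of weights for 'Yes' = 2205 + 308 + 1756 + 1587 + 736 + 2220 + 732 + 1721 = 11265
Total weight = 13041
Weighted proportion = 11265 / 13041 = 0.86381412

0.86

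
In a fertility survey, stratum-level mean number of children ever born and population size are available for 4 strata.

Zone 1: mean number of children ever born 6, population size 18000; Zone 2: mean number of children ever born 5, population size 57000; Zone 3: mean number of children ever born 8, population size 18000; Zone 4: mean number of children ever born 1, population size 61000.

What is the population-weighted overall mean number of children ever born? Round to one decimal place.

3.9

Σ Nₕ·x̄ₕ = 598000
Σ Nₕ = 18000 + 57000 + 18000 + 61000 = 154000
Overall mean = 598000 / 154000 = 3.8831169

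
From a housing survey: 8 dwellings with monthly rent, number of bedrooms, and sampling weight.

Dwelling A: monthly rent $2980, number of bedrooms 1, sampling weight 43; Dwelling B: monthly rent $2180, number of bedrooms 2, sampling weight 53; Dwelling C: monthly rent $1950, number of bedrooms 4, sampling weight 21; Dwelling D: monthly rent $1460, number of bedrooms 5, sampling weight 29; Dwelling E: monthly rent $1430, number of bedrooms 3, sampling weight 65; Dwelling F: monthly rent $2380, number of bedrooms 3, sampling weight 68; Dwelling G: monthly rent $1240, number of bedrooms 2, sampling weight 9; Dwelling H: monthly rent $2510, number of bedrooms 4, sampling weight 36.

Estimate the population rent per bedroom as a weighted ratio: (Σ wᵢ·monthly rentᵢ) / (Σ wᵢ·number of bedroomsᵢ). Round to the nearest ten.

730

Σ wᵢ·y = 2980×43 + 2180×53 + 1950×21 + 1460×29 + 1430×65 + 2380×68 + 1240×9 + 2510×36
  = 128140 + 115540 + 40950 + 42340 + 92950 + 161840 + 11160 + 90360 = 683280
Σ wᵢ·x = 1×43 + 2×53 + 4×21 + 5×29 + 3×65 + 3×68 + 2×9 + 4×36
  = 43 + 106 + 84 + 145 + 195 + 204 + 18 + 144 = 939
Ratio = 683280 / 939 = 727.66773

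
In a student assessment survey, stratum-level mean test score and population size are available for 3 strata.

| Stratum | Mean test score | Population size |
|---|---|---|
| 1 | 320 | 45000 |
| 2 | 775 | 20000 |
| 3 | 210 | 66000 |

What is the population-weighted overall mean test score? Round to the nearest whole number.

334

Σ Nₕ·x̄ₕ = 320×45000 + 775×20000 + 210×66000
  = 14400000 + 15500000 + 13860000 = 43760000
Σ Nₕ = 45000 + 20000 + 66000 = 131000
Overall mean = 43760000 / 131000 = 334.0458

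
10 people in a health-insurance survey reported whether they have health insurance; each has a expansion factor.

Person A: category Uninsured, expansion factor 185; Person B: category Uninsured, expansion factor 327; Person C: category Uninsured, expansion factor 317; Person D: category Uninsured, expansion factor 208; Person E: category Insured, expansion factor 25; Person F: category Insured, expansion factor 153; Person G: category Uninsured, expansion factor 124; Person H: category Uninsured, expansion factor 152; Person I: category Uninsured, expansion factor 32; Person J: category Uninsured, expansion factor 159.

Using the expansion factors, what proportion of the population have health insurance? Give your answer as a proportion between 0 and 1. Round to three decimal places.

Sum of weights for 'Insured' = 25 + 153 = 178
Total weight = 185 + 327 + 317 + 208 + 25 + 153 + 124 + 152 + 32 + 159 = 1682
Weighted proportion = 178 / 1682 = 0.1058264

0.106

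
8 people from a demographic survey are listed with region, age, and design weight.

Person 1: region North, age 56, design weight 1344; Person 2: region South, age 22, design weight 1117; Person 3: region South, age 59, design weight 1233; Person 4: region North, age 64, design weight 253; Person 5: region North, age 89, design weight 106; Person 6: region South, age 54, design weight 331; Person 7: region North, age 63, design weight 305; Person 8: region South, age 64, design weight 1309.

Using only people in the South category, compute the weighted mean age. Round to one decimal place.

South rows: 2, 3, 6, 8
Weighted sum = 22×1117 + 59×1233 + 54×331 + 64×1309
  = 24574 + 72747 + 17874 + 83776 = 198971
Sum of weights = 1117 + 1233 + 331 + 1309 = 3990
Weighted mean = 198971 / 3990 = 49.867419

49.9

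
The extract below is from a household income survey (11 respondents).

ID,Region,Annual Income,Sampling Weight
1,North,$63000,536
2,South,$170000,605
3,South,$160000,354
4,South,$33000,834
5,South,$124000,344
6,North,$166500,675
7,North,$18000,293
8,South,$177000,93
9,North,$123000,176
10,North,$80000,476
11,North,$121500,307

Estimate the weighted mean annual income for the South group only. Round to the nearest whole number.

South rows: 2, 3, 4, 5, 8
Weighted sum = 170000×605 + 160000×354 + 33000×834 + 124000×344 + 177000×93
  = 102850000 + 56640000 + 27522000 + 42656000 + 16461000 = 246129000
Sum of weights = 605 + 354 + 834 + 344 + 93 = 2230
Weighted mean = 246129000 / 2230 = 110371.75

110372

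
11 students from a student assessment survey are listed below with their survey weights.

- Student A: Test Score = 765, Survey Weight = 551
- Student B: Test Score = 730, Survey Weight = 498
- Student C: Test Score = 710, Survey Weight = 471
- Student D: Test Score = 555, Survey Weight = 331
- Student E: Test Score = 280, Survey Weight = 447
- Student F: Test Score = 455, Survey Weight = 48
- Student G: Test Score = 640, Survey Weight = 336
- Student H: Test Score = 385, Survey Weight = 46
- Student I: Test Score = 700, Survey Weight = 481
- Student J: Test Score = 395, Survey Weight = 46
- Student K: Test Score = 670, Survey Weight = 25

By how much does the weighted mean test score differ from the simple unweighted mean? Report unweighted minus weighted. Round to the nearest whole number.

Unweighted sum = 765 + 730 + 710 + 555 + 280 + 455 + 640 + 385 + 700 + 395 + 670 = 6285
Unweighted mean = 6285 / 11 = 571.36364
Weighted sum = 765×551 + 730×498 + 710×471 + 555×331 + 280×447 + 455×48 + 640×336 + 385×46 + 700×481 + 395×46 + 670×25
  = 421515 + 363540 + 334410 + 183705 + 125160 + 21840 + 215040 + 17710 + 336700 + 18170 + 16750 = 2054540
Sum of weights = 551 + 498 + 471 + 331 + 447 + 48 + 336 + 46 + 481 + 46 + 25 = 3280
Weighted mean = 2054540 / 3280 = 626.38415
Difference (unweighted minus weighted) = -55.02051

-55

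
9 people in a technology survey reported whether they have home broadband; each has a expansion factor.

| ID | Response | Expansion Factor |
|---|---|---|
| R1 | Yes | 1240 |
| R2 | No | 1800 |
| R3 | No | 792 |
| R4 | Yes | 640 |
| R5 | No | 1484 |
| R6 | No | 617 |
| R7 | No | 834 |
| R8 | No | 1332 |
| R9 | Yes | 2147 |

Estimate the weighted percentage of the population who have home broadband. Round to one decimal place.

Sum of weights for 'Yes' = 1240 + 640 + 2147 = 4027
Total weight = 1240 + 1800 + 792 + 640 + 1484 + 617 + 834 + 1332 + 2147 = 10886
Weighted proportion = 4027 / 10886 = 0.36992467 → 36.992467%

37.0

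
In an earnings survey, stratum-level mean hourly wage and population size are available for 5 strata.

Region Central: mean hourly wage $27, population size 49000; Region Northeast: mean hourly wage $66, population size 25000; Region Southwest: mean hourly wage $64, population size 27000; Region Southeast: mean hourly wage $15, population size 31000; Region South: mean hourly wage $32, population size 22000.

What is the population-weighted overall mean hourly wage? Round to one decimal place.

Σ Nₕ·x̄ₕ = 27×49000 + 66×25000 + 64×27000 + 15×31000 + 32×22000
  = 5870000
Σ Nₕ = 49000 + 25000 + 27000 + 31000 + 22000 = 154000
Overall mean = 5870000 / 154000 = 38.116883

38.1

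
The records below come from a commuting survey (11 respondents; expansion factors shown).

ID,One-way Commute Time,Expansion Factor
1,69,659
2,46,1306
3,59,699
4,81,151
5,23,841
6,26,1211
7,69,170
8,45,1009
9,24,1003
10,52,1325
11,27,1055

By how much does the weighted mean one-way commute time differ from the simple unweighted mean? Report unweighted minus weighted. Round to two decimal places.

Unweighted sum = 69 + 46 + 59 + 81 + 23 + 26 + 69 + 45 + 24 + 52 + 27 = 521
Unweighted mean = 521 / 11 = 47.363636
Weighted sum = 69×659 + 46×1306 + 59×699 + 81×151 + 23×841 + 26×1211 + 69×170 + 45×1009 + 24×1003 + 52×1325 + 27×1055
  = 45471 + 60076 + 41241 + 12231 + 19343 + 31486 + 11730 + 45405 + 24072 + 68900 + 28485 = 388440
Sum of weights = 659 + 1306 + 699 + 151 + 841 + 1211 + 170 + 1009 + 1003 + 1325 + 1055 = 9429
Weighted mean = 388440 / 9429 = 41.196309
Difference (unweighted minus weighted) = 6.1673271

6.17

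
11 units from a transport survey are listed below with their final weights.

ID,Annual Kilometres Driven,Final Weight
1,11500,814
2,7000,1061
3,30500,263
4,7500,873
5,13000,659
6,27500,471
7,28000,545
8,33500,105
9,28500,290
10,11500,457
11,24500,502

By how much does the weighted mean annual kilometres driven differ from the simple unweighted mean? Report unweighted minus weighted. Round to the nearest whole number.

4135

Unweighted sum = 11500 + 7000 + 30500 + 7500 + 13000 + 27500 + 28000 + 33500 + 28500 + 11500 + 24500 = 223000
Unweighted mean = 223000 / 11 = 20272.727
Weighted sum = 11500×814 + 7000×1061 + 30500×263 + 7500×873 + 13000×659 + 27500×471 + 28000×545 + 33500×105 + 28500×290 + 11500×457 + 24500×502
  = 9361000 + 7427000 + 8021500 + 6547500 + 8567000 + 12952500 + 15260000 + 3517500 + 8265000 + 5255500 + 12299000 = 97473500
Sum of weights = 814 + 1061 + 263 + 873 + 659 + 471 + 545 + 105 + 290 + 457 + 502 = 6040
Weighted mean = 97473500 / 6040 = 16137.997
Difference (unweighted minus weighted) = 4134.7306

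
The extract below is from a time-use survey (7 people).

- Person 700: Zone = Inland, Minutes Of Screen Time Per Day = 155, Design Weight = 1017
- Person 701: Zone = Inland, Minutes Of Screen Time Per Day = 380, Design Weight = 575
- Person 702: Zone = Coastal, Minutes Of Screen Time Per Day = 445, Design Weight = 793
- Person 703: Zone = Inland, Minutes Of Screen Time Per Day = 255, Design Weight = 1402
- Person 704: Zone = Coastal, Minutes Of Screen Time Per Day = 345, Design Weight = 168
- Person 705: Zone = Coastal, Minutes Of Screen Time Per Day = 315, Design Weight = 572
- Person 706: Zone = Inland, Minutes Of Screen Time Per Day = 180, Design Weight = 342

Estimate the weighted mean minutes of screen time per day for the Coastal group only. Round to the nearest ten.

390

Coastal rows: 702, 704, 705
Weighted sum = 445×793 + 345×168 + 315×572
  = 352885 + 57960 + 180180 = 591025
Sum of weights = 793 + 168 + 572 = 1533
Weighted mean = 591025 / 1533 = 385.5349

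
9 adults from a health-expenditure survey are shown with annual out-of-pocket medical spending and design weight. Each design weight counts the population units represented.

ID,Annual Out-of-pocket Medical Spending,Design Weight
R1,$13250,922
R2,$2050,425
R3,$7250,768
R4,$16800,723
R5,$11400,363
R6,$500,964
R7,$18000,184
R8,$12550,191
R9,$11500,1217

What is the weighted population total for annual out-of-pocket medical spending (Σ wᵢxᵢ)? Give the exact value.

Weighted total = 13250×922 + 2050×425 + 7250×768 + 16800×723 + 11400×363 + 500×964 + 18000×184 + 12550×191 + 11500×1217
  = 12216500 + 871250 + 5568000 + 12146400 + 4138200 + 482000 + 3312000 + 2397050 + 13995500 = 55126900

55126900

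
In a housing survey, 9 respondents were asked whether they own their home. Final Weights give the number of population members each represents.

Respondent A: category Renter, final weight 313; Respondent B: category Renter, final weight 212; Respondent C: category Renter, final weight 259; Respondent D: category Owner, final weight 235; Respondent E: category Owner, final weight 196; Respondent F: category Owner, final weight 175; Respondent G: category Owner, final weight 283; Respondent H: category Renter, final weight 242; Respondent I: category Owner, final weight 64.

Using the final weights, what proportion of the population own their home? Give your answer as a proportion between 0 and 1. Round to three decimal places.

Sum of weights for 'Owner' = 235 + 196 + 175 + 283 + 64 = 953
Total weight = 313 + 212 + 259 + 235 + 196 + 175 + 283 + 242 + 64 = 1979
Weighted proportion = 953 / 1979 = 0.48155634

0.482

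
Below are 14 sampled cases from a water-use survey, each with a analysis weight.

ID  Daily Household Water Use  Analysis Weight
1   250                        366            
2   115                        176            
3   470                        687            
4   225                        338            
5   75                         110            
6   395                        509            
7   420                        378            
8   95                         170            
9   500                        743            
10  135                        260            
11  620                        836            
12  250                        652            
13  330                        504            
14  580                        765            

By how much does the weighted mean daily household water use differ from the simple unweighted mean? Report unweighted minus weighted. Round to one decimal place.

-80.7

Unweighted sum = 4460
Unweighted mean = 4460 / 14 = 318.57143
Weighted sum = 2592835
Sum of weights = 6494
Weighted mean = 2592835 / 6494 = 399.26625
Difference (unweighted minus weighted) = -80.694817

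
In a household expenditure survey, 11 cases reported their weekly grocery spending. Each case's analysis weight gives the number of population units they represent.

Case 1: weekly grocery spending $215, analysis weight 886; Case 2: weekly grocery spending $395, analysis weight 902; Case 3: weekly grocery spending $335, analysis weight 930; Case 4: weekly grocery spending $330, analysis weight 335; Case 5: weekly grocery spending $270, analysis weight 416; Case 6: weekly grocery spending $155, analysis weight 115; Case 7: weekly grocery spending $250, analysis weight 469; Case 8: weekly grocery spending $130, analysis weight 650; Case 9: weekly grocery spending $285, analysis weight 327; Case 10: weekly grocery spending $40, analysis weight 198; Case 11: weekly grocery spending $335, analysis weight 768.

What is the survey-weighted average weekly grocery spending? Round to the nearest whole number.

Weighted sum = 215×886 + 395×902 + 335×930 + 330×335 + 270×416 + 155×115 + 250×469 + 130×650 + 285×327 + 40×198 + 335×768
  = 190490 + 356290 + 311550 + 110550 + 112320 + 17825 + 117250 + 84500 + 93195 + 7920 + 257280 = 1659170
Sum of weights = 886 + 902 + 930 + 335 + 416 + 115 + 469 + 650 + 327 + 198 + 768 = 5996
Weighted mean = 1659170 / 5996 = 276.71281

277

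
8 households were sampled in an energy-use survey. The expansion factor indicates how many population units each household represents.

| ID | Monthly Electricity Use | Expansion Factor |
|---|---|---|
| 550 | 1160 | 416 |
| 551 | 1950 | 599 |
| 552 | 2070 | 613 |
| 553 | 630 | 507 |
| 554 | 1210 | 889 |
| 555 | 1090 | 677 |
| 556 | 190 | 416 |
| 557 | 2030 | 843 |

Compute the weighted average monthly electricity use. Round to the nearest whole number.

1380

Weighted sum = 1160×416 + 1950×599 + 2070×613 + 630×507 + 1210×889 + 1090×677 + 190×416 + 2030×843
  = 482560 + 1168050 + 1268910 + 319410 + 1075690 + 737930 + 79040 + 1711290 = 6842880
Sum of weights = 416 + 599 + 613 + 507 + 889 + 677 + 416 + 843 = 4960
Weighted mean = 6842880 / 4960 = 1379.6129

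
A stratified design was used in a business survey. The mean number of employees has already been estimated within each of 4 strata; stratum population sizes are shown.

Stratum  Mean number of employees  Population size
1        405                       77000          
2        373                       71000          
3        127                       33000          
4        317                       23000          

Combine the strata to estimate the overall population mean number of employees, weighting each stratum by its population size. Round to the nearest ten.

Σ Nₕ·x̄ₕ = 405×77000 + 373×71000 + 127×33000 + 317×23000
  = 31185000 + 26483000 + 4191000 + 7291000 = 69150000
Σ Nₕ = 77000 + 71000 + 33000 + 23000 = 204000
Overall mean = 69150000 / 204000 = 338.97059

340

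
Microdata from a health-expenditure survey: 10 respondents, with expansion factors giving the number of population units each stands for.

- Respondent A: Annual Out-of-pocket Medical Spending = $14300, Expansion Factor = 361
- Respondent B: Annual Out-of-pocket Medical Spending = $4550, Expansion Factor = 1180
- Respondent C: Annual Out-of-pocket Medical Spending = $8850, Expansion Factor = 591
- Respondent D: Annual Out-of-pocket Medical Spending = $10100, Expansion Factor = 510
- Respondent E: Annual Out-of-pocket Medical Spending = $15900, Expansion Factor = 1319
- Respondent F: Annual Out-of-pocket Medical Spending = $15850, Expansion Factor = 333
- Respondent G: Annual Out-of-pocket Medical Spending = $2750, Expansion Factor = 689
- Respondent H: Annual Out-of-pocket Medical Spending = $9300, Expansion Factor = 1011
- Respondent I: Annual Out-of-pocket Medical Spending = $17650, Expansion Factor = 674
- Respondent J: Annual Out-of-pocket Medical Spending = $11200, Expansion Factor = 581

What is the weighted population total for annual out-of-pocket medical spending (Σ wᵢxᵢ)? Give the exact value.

76863150

Weighted total = 14300×361 + 4550×1180 + 8850×591 + 10100×510 + 15900×1319 + 15850×333 + 2750×689 + 9300×1011 + 17650×674 + 11200×581
  = 5162300 + 5369000 + 5230350 + 5151000 + 20972100 + 5278050 + 1894750 + 9402300 + 11896100 + 6507200 = 76863150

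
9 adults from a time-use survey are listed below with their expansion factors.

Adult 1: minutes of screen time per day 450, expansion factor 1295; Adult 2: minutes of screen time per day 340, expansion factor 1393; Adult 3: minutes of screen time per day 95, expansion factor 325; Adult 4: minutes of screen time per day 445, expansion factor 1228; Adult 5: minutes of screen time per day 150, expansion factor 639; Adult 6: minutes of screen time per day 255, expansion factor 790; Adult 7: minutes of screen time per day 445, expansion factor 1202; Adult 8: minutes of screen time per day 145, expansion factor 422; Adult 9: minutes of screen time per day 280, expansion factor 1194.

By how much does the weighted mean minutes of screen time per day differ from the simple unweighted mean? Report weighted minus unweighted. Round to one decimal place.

47.7

Unweighted sum = 450 + 340 + 95 + 445 + 150 + 255 + 445 + 145 + 280 = 2605
Unweighted mean = 2605 / 9 = 289.44444
Weighted sum = 450×1295 + 340×1393 + 95×325 + 445×1228 + 150×639 + 255×790 + 445×1202 + 145×422 + 280×1194
  = 2861405
Sum of weights = 1295 + 1393 + 325 + 1228 + 639 + 790 + 1202 + 422 + 1194 = 8488
Weighted mean = 2861405 / 8488 = 337.1118
Difference (weighted minus unweighted) = 47.66736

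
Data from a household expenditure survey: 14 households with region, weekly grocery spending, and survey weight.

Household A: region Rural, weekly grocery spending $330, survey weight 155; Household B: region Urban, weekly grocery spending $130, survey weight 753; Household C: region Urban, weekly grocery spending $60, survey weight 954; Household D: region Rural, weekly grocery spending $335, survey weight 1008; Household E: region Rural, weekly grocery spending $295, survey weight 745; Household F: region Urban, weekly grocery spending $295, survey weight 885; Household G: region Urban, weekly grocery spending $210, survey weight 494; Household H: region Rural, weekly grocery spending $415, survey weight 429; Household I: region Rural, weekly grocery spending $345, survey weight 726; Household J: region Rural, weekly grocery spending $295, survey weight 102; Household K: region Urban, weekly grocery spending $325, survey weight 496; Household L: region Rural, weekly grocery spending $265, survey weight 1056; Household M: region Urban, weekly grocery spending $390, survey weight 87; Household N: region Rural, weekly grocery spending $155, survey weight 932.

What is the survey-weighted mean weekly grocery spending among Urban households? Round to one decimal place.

Urban rows: B, C, F, G, K, M
Weighted sum = 130×753 + 60×954 + 295×885 + 210×494 + 325×496 + 390×87
  = 715075
Sum of weights = 3669
Weighted mean = 715075 / 3669 = 194.89643

194.9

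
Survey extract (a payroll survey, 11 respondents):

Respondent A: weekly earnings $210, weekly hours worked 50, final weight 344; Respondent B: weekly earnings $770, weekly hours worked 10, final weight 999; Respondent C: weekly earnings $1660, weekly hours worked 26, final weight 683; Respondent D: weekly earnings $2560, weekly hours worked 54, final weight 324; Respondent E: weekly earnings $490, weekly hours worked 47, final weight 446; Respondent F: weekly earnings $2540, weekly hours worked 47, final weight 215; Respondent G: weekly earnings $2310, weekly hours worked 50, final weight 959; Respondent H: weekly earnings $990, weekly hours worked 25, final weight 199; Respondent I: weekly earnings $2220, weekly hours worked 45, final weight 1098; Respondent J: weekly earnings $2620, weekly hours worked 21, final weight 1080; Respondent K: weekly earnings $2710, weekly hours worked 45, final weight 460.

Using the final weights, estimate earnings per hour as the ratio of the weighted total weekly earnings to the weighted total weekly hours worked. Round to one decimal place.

Σ wᵢ·y = 210×344 + 770×999 + 1660×683 + 2560×324 + 490×446 + 2540×215 + 2310×959 + 990×199 + 2220×1098 + 2620×1080 + 2710×460
  = 72240 + 769230 + 1133780 + 829440 + 218540 + 546100 + 2215290 + 197010 + 2437560 + 2829600 + 1246600 = 12495390
Σ wᵢ·x = 50×344 + 10×999 + 26×683 + 54×324 + 47×446 + 47×215 + 50×959 + 25×199 + 45×1098 + 21×1080 + 45×460
  = 17200 + 9990 + 17758 + 17496 + 20962 + 10105 + 47950 + 4975 + 49410 + 22680 + 20700 = 239226
Ratio = 12495390 / 239226 = 52.232575

52.2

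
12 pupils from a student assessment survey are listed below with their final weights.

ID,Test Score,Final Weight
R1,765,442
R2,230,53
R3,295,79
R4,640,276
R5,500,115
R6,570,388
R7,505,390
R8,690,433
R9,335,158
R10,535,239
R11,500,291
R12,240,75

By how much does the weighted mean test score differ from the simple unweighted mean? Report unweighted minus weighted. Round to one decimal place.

-84.1

Unweighted sum = 765 + 230 + 295 + 640 + 500 + 570 + 505 + 690 + 335 + 535 + 500 + 240 = 5805
Unweighted mean = 5805 / 12 = 483.75
Weighted sum = 765×442 + 230×53 + 295×79 + 640×276 + 500×115 + 570×388 + 505×390 + 690×433 + 335×158 + 535×239 + 500×291 + 240×75
  = 1668940
Sum of weights = 442 + 53 + 79 + 276 + 115 + 388 + 390 + 433 + 158 + 239 + 291 + 75 = 2939
Weighted mean = 1668940 / 2939 = 567.85982
Difference (unweighted minus weighted) = -84.109816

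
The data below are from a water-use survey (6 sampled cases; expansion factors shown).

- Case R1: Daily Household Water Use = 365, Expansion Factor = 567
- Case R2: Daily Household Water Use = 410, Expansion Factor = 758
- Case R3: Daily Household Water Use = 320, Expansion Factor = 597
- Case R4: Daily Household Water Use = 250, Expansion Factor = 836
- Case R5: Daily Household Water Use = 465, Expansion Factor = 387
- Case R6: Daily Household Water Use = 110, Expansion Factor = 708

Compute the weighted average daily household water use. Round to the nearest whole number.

305

Weighted sum = 365×567 + 410×758 + 320×597 + 250×836 + 465×387 + 110×708
  = 206955 + 310780 + 191040 + 209000 + 179955 + 77880 = 1175610
Sum of weights = 567 + 758 + 597 + 836 + 387 + 708 = 3853
Weighted mean = 1175610 / 3853 = 305.11549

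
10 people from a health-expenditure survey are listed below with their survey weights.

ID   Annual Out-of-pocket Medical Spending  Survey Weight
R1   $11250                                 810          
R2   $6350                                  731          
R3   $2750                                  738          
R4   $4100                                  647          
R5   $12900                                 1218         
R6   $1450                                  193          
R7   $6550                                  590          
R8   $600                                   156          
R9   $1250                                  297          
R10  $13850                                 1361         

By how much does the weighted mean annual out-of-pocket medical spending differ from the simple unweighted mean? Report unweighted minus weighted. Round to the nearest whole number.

Unweighted sum = 11250 + 6350 + 2750 + 4100 + 12900 + 1450 + 6550 + 600 + 1250 + 13850 = 61050
Unweighted mean = 61050 / 10 = 6105
Weighted sum = 11250×810 + 6350×731 + 2750×738 + 4100×647 + 12900×1218 + 1450×193 + 6550×590 + 600×156 + 1250×297 + 13850×1361
  = 57607800
Sum of weights = 810 + 731 + 738 + 647 + 1218 + 193 + 590 + 156 + 297 + 1361 = 6741
Weighted mean = 57607800 / 6741 = 8545.8834
Difference (unweighted minus weighted) = -2440.8834

-2441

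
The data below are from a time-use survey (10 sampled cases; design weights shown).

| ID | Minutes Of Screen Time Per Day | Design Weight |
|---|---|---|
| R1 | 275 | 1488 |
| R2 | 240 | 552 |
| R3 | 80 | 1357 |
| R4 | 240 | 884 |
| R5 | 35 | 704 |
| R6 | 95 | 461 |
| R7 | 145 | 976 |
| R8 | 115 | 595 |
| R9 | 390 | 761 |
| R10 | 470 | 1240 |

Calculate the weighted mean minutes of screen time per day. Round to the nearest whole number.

Weighted sum = 2020370
Sum of weights = 1488 + 552 + 1357 + 884 + 704 + 461 + 976 + 595 + 761 + 1240 = 9018
Weighted mean = 2020370 / 9018 = 224.03748

224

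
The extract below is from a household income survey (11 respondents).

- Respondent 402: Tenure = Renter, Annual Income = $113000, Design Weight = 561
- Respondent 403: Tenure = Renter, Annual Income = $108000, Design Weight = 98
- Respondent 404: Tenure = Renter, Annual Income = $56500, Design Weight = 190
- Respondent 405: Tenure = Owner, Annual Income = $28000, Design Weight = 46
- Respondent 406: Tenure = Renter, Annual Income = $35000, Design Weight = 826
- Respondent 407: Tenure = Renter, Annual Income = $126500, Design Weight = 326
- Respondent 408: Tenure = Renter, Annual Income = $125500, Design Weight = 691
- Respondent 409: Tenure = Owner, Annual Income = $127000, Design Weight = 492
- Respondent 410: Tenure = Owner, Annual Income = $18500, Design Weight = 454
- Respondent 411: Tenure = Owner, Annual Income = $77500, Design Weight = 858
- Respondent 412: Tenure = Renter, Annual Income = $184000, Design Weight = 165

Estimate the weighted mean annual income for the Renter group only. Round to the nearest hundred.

95200

Renter rows: 402, 403, 404, 406, 407, 408, 412
Weighted sum = 113000×561 + 108000×98 + 56500×190 + 35000×826 + 126500×326 + 125500×691 + 184000×165
  = 63393000 + 10584000 + 10735000 + 28910000 + 41239000 + 86720500 + 30360000 = 271941500
Sum of weights = 561 + 98 + 190 + 826 + 326 + 691 + 165 = 2857
Weighted mean = 271941500 / 2857 = 95184.284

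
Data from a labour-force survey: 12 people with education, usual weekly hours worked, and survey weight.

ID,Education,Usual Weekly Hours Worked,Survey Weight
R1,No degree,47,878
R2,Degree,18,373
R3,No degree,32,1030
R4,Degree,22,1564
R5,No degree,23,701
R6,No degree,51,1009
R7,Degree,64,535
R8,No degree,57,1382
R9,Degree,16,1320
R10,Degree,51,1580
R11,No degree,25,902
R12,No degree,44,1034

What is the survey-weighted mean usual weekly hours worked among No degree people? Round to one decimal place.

No degree rows: R1, R3, R5, R6, R8, R11, R12
Weighted sum = 288628
Sum of weights = 878 + 1030 + 701 + 1009 + 1382 + 902 + 1034 = 6936
Weighted mean = 288628 / 6936 = 41.613033

41.6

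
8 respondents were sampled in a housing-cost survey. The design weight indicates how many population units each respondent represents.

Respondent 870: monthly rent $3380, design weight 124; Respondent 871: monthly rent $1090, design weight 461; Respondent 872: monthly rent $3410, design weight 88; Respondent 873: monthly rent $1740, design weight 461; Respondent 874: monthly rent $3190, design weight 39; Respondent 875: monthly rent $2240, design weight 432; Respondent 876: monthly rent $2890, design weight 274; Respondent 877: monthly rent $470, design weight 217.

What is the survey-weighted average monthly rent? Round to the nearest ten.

1910

Weighted sum = 4009770
Sum of weights = 124 + 461 + 88 + 461 + 39 + 432 + 274 + 217 = 2096
Weighted mean = 4009770 / 2096 = 1913.0582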